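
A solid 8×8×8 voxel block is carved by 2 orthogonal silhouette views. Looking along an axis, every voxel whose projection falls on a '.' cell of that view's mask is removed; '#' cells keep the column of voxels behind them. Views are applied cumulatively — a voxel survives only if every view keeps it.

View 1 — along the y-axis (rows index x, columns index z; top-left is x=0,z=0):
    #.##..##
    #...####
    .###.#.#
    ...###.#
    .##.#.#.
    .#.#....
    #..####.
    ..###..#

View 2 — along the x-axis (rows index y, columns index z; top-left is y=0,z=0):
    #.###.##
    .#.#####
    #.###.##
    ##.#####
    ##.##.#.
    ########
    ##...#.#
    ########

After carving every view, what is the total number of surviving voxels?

start: 8×8×8 = 512 voxels
step 1: project along y, AND mask (34/64) → |grid| = 272
step 2: project along x, AND mask (50/64) → |grid| = 215

remaining voxels: 215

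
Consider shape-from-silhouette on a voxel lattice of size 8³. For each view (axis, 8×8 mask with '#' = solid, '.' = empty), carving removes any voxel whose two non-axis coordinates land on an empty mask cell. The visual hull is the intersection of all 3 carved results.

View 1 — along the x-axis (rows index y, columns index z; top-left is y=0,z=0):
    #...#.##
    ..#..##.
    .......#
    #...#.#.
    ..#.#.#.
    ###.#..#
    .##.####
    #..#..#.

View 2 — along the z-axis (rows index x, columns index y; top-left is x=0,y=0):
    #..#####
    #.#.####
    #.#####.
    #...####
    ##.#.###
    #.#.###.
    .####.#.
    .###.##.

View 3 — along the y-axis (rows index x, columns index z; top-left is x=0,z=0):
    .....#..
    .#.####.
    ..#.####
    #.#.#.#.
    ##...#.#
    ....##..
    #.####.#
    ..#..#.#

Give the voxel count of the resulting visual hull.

start: 8×8×8 = 512 voxels
after view 1 [x-axis, 28 of 64 cells solid] → remaining = 224
after view 2 [z-axis, 44 of 64 cells solid] → remaining = 166
after view 3 [y-axis, 30 of 64 cells solid] → remaining = 79

voxel count = 79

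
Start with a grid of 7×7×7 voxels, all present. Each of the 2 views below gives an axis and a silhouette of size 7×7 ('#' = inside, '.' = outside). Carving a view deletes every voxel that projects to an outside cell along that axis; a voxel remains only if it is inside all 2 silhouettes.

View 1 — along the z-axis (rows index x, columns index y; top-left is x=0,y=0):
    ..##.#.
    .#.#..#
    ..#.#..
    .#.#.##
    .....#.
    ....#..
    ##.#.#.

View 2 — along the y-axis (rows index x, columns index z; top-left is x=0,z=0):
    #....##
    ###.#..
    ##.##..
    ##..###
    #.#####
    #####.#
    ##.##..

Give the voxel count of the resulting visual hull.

77 voxels

full grid |V| = 343
carve view 1 (along z, XY-mask fill 18/49): 126 voxels remain
carve view 2 (along y, XZ-mask fill 32/49): 77 voxels remain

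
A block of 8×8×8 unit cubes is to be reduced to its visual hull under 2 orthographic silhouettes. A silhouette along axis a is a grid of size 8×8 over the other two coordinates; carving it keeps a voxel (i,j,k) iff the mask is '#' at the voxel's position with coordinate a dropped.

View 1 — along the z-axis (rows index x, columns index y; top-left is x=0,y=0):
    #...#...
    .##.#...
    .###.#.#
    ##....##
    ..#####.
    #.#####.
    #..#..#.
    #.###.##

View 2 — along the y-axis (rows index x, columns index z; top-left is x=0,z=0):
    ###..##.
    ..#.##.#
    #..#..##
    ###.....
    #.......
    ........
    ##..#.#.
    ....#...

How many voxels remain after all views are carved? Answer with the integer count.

remaining voxels: 77

before carving: 512 voxels (8×8×8)
step 1: project along z, AND mask (34/64) → |grid| = 272
step 2: project along y, AND mask (22/64) → |grid| = 77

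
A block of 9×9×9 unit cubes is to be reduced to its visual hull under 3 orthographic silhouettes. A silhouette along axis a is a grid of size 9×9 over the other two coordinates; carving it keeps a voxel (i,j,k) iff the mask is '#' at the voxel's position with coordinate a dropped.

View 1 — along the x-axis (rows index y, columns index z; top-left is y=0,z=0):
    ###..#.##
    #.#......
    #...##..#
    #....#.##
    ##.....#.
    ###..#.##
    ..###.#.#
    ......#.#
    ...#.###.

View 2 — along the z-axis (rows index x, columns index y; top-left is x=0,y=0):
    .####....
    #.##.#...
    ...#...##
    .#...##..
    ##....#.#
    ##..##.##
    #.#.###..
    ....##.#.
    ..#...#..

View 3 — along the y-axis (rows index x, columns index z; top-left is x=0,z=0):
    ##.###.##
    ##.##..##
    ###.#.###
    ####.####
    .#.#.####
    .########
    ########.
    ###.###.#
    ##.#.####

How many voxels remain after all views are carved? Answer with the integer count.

voxel count = 110

full grid |V| = 729
V1 x: intersect with YZ mask (36 set) -- 324 left
V2 z: intersect with XY mask (34 set) -- 140 left
V3 y: intersect with XZ mask (64 set) -- 110 left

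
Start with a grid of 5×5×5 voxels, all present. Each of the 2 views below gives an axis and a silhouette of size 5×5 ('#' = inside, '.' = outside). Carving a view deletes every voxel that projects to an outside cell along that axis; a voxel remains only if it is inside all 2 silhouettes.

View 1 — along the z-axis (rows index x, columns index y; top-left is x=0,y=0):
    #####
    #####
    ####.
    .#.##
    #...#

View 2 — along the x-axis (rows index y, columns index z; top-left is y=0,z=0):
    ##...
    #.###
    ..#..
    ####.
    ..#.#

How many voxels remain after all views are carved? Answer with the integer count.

initial block: 5^3 = 125
[1] z-view keeps 19 columns → grid now 95
[2] x-view keeps 13 columns → grid now 51

voxel count = 51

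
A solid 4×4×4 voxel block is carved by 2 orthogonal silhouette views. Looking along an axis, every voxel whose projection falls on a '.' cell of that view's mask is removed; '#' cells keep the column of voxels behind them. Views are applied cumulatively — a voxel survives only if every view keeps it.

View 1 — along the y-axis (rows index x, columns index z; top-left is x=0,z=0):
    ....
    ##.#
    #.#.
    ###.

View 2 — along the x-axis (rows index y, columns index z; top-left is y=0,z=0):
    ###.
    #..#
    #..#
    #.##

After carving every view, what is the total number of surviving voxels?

remaining voxels: 21

initial block: 4^3 = 64
after view 1 [y-axis, 8 of 16 cells solid] → remaining = 32
after view 2 [x-axis, 10 of 16 cells solid] → remaining = 21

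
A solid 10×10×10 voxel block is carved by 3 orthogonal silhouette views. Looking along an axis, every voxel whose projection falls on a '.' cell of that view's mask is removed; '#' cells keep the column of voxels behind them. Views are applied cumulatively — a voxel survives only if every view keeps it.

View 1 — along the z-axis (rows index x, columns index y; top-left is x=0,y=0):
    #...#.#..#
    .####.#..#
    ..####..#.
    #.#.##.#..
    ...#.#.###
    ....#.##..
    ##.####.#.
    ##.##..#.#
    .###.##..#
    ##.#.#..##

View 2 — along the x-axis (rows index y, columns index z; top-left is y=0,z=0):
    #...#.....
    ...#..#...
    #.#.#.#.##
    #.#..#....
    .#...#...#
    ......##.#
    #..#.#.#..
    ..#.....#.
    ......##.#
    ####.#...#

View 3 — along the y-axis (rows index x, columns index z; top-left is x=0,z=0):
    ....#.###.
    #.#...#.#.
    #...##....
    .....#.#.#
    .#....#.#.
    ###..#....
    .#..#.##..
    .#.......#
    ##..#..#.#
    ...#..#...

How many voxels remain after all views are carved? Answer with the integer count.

before carving: 1000 voxels (10×10×10)
carve view 1 (along z, XY-mask fill 53/100): 530 voxels remain
carve view 2 (along x, YZ-mask fill 34/100): 180 voxels remain
carve view 3 (along y, XZ-mask fill 34/100): 59 voxels remain

|visual hull| = 59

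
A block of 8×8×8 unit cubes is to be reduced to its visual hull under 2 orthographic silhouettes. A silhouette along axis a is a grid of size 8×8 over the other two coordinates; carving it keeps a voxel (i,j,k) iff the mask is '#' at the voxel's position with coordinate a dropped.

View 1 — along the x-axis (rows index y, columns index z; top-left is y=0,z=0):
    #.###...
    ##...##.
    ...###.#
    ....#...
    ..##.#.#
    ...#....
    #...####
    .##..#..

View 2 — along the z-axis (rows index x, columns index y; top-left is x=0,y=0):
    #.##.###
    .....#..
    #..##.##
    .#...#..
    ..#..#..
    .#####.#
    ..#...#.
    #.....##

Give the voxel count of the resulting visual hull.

84 voxels

initial block: 8^3 = 512
step 1: project along x, AND mask (26/64) → |grid| = 208
step 2: project along z, AND mask (27/64) → |grid| = 84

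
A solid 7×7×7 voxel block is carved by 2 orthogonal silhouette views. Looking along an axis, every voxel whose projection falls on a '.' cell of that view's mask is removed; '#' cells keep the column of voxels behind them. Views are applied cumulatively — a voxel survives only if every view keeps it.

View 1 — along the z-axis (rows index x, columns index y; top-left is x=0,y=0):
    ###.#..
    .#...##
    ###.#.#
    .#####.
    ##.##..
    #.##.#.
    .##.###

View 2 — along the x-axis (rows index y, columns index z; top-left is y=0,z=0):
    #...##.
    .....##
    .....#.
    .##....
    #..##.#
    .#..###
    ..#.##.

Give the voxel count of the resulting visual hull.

full grid |V| = 343
after view 1 [z-axis, 30 of 49 cells solid] → remaining = 210
after view 2 [x-axis, 19 of 49 cells solid] → remaining = 80

voxel count = 80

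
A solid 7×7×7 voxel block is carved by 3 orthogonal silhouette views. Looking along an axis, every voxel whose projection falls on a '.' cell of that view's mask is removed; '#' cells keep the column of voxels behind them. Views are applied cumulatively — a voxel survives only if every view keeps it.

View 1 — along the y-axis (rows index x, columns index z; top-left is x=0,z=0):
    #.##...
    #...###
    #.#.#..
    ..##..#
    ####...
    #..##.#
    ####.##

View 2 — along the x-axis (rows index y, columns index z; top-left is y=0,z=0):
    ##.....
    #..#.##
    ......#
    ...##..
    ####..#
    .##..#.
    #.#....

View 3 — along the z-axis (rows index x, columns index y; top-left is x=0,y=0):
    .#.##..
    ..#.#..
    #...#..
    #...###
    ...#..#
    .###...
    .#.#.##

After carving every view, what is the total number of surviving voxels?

start: 7×7×7 = 343 voxels
[1] y-view keeps 27 columns → grid now 189
[2] x-view keeps 19 columns → grid now 79
[3] z-view keeps 20 columns → grid now 36

remaining voxels: 36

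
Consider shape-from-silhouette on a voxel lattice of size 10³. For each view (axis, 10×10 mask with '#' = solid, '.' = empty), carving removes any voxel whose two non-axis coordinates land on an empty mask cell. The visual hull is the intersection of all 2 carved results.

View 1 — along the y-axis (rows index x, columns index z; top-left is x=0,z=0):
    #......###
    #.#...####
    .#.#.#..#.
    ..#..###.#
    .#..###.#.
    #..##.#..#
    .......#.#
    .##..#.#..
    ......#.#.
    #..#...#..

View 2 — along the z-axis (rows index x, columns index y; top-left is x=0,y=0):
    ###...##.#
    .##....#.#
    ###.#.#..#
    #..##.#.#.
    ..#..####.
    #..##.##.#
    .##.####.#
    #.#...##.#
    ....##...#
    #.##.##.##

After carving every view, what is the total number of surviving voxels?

before carving: 1000 voxels (10×10×10)
step 1: project along y, AND mask (40/100) → |grid| = 400
step 2: project along z, AND mask (54/100) → |grid| = 213

remaining voxels: 213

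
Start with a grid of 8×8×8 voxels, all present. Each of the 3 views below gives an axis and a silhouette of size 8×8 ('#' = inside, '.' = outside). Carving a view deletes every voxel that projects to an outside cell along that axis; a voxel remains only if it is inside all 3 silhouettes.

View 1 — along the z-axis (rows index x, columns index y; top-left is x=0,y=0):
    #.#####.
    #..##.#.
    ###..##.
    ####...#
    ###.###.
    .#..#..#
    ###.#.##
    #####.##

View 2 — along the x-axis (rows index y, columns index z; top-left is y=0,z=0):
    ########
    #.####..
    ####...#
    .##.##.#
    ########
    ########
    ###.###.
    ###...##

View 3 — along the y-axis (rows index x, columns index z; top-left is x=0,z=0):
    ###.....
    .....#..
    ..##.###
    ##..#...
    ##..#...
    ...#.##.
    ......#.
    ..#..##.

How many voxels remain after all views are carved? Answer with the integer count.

|visual hull| = 93

before carving: 512 voxels (8×8×8)
  1. axis=2 (XY plane), |mask|=42  ⇒  voxels=336
  2. axis=0 (YZ plane), |mask|=50  ⇒  voxels=264
  3. axis=1 (XZ plane), |mask|=22  ⇒  voxels=93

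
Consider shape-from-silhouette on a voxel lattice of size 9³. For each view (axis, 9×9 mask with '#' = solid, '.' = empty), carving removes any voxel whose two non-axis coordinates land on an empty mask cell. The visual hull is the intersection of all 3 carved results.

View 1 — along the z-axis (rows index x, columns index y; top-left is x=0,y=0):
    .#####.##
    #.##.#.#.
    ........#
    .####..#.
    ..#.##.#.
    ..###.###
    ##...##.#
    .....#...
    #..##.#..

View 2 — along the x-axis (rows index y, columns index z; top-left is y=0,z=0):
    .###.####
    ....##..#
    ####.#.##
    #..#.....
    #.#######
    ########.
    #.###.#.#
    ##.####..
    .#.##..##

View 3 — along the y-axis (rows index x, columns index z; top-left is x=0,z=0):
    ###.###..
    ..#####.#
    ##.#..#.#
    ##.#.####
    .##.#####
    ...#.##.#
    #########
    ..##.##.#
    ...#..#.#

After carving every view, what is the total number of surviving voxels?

|visual hull| = 148

initial block: 9^3 = 729
  1. axis=2 (XY plane), |mask|=38  ⇒  voxels=342
  2. axis=0 (YZ plane), |mask|=52  ⇒  voxels=223
  3. axis=1 (XZ plane), |mask|=52  ⇒  voxels=148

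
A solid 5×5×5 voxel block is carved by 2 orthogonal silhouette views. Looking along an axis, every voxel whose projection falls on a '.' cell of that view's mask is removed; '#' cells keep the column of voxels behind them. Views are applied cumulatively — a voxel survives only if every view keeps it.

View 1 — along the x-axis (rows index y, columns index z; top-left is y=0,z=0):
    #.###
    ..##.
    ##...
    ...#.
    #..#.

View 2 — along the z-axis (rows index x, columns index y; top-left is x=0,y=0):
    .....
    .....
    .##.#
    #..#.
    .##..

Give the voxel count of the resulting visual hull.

before carving: 125 voxels (5×5×5)
  1. axis=0 (YZ plane), |mask|=11  ⇒  voxels=55
  2. axis=2 (XY plane), |mask|=7  ⇒  voxels=15

voxel count = 15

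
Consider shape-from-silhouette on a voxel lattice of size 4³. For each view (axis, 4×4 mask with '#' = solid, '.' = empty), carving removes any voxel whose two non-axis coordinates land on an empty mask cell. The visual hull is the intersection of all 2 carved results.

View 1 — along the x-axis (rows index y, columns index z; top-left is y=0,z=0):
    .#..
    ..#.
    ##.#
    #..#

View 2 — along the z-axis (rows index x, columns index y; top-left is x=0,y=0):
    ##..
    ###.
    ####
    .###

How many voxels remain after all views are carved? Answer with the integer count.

remaining voxels: 20

full grid |V| = 64
carve view 1 (along x, YZ-mask fill 7/16): 28 voxels remain
carve view 2 (along z, XY-mask fill 12/16): 20 voxels remain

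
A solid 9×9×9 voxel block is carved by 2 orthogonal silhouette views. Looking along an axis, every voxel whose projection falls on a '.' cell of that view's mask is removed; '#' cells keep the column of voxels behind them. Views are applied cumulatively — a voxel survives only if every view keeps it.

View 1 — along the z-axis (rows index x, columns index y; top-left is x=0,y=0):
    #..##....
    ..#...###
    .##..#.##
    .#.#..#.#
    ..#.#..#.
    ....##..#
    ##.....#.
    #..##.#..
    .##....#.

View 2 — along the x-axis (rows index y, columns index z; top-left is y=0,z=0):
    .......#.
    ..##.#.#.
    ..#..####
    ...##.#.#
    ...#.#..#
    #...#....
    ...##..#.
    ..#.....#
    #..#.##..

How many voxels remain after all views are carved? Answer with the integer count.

start: 9×9×9 = 729 voxels
V1 z: intersect with XY mask (32 set) -- 288 left
V2 x: intersect with YZ mask (28 set) -- 102 left

|visual hull| = 102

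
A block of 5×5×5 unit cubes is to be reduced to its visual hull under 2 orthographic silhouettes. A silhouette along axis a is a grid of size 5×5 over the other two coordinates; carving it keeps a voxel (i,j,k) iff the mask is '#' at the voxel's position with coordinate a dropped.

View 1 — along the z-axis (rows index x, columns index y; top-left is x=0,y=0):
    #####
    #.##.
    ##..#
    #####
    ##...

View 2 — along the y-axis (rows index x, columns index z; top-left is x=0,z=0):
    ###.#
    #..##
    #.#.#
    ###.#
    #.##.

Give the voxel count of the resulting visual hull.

initial block: 5^3 = 125
[1] z-view keeps 18 columns → grid now 90
[2] y-view keeps 17 columns → grid now 64

voxel count = 64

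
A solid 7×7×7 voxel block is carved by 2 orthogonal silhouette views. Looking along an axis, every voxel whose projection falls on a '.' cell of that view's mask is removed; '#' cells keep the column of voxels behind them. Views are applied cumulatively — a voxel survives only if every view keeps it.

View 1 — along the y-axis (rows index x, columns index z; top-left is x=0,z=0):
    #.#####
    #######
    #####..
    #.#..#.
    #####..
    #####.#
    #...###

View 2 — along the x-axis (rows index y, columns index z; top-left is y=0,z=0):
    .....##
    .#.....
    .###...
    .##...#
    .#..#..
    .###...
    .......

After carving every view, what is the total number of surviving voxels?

remaining voxels: 66

before carving: 343 voxels (7×7×7)
[1] y-view keeps 36 columns → grid now 252
[2] x-view keeps 14 columns → grid now 66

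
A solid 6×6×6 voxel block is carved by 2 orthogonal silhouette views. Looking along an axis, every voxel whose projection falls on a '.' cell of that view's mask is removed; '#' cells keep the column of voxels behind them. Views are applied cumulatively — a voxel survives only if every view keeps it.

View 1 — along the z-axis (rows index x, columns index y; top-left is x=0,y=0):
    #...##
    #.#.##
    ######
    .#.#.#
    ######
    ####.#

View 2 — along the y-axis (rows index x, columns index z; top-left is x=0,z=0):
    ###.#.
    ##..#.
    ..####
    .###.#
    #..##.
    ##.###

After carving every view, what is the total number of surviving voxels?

voxel count = 103

full grid |V| = 216
[1] z-view keeps 27 columns → grid now 162
[2] y-view keeps 23 columns → grid now 103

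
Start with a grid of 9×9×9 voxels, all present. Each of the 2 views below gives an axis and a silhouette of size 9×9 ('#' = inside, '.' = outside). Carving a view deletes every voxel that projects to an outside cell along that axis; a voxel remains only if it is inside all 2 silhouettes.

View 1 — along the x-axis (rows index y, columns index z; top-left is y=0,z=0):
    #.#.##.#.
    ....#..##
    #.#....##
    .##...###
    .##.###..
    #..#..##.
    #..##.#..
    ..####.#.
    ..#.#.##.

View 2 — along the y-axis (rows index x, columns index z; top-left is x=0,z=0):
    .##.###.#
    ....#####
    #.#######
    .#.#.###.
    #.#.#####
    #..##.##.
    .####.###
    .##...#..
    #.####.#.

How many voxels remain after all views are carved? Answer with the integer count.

voxel count = 239

full grid |V| = 729
after view 1 [x-axis, 39 of 81 cells solid] → remaining = 351
after view 2 [y-axis, 52 of 81 cells solid] → remaining = 239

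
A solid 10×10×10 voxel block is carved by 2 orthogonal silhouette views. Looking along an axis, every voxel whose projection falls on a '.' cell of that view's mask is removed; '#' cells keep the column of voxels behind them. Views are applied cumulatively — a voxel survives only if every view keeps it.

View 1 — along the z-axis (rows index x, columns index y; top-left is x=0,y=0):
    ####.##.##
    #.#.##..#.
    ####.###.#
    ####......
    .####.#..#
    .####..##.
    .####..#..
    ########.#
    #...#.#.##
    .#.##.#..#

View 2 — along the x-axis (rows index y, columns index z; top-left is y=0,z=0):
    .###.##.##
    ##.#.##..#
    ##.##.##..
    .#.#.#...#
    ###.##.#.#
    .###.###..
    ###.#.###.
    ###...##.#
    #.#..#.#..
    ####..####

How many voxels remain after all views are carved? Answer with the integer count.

373 voxels

start: 10×10×10 = 1000 voxels
step 1: project along z, AND mask (61/100) → |grid| = 610
step 2: project along x, AND mask (61/100) → |grid| = 373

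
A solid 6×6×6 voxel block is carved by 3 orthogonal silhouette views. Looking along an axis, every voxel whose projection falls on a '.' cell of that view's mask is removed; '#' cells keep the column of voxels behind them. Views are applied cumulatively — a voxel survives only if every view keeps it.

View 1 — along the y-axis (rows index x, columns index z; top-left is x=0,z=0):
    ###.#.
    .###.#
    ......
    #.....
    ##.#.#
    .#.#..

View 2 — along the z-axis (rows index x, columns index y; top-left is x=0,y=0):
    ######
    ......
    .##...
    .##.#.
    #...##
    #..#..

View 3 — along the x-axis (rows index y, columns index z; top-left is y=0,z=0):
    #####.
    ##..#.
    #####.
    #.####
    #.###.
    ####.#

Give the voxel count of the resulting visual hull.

full grid |V| = 216
[1] y-view keeps 15 columns → grid now 90
[2] z-view keeps 16 columns → grid now 43
[3] x-view keeps 27 columns → grid now 35

remaining voxels: 35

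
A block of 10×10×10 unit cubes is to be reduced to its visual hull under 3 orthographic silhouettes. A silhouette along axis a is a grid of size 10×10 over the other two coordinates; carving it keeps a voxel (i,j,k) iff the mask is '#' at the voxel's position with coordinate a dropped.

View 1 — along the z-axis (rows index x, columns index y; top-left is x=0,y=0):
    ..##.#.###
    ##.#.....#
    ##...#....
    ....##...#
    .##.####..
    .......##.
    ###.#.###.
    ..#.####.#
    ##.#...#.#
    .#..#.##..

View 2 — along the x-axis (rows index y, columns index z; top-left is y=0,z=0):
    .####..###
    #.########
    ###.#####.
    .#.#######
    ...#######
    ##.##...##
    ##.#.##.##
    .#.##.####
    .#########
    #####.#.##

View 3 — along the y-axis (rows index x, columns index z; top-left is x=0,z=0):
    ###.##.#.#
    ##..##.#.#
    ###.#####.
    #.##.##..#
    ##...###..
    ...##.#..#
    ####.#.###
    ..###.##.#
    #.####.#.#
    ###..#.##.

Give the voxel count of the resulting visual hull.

before carving: 1000 voxels (10×10×10)
[1] z-view keeps 46 columns → grid now 460
[2] x-view keeps 76 columns → grid now 347
[3] y-view keeps 63 columns → grid now 213

|visual hull| = 213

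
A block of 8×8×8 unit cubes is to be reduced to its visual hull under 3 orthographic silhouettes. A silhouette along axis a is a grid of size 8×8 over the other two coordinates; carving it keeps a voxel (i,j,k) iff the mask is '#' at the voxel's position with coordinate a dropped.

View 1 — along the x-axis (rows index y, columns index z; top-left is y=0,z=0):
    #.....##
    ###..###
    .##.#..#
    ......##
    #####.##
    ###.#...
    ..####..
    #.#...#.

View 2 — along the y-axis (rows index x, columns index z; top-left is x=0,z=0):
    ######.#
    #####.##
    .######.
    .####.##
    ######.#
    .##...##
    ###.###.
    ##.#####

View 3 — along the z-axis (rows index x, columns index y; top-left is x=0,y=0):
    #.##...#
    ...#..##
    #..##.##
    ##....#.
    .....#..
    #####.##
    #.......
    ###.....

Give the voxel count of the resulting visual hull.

remaining voxels: 74

initial block: 8^3 = 512
carve view 1 (along x, YZ-mask fill 33/64): 264 voxels remain
carve view 2 (along y, XZ-mask fill 50/64): 209 voxels remain
carve view 3 (along z, XY-mask fill 27/64): 74 voxels remain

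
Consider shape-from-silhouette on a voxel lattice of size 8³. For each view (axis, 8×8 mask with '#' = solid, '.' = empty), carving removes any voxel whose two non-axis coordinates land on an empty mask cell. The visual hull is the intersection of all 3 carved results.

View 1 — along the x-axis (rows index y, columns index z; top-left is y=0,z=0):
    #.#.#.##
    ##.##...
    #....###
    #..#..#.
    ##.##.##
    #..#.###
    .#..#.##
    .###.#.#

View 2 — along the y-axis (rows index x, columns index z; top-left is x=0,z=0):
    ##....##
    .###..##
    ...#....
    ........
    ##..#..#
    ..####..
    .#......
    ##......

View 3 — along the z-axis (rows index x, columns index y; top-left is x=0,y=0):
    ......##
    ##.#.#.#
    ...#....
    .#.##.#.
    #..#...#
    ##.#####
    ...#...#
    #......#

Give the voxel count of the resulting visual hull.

voxel count = 42

full grid |V| = 512
step 1: project along x, AND mask (36/64) → |grid| = 288
step 2: project along y, AND mask (21/64) → |grid| = 98
step 3: project along z, AND mask (26/64) → |grid| = 42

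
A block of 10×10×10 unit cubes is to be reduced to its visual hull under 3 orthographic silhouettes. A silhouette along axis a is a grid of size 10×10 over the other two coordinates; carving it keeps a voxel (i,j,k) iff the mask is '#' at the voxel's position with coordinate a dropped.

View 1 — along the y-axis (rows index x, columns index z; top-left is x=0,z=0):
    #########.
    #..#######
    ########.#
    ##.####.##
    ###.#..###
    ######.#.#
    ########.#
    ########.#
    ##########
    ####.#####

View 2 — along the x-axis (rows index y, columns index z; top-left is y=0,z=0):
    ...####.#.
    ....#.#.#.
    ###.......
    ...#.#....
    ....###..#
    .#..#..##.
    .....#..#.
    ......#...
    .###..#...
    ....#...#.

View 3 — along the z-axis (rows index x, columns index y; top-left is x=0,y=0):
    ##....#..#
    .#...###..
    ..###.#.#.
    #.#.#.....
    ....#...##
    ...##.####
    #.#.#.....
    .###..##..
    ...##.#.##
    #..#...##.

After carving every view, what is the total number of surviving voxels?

before carving: 1000 voxels (10×10×10)
carve view 1 (along y, XZ-mask fill 86/100): 860 voxels remain
carve view 2 (along x, YZ-mask fill 30/100): 249 voxels remain
carve view 3 (along z, XY-mask fill 42/100): 107 voxels remain

voxel count = 107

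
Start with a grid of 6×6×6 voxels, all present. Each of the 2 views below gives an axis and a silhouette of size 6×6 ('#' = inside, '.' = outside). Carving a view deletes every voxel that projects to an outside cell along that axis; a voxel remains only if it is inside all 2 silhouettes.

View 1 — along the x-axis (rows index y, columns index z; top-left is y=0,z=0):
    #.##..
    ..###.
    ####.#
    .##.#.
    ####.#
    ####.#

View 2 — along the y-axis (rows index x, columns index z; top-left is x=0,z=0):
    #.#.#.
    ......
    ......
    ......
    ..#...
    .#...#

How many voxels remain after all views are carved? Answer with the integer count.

before carving: 216 voxels (6×6×6)
  1. axis=0 (YZ plane), |mask|=24  ⇒  voxels=144
  2. axis=1 (XZ plane), |mask|=6  ⇒  voxels=25

voxel count = 25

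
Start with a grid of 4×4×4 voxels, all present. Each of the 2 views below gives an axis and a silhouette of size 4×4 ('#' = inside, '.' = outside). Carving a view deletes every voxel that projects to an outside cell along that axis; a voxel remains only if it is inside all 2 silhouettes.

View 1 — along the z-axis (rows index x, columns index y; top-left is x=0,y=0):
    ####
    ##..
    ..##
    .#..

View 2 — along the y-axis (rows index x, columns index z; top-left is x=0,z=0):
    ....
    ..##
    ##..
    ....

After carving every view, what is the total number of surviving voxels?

initial block: 4^3 = 64
[1] z-view keeps 9 columns → grid now 36
[2] y-view keeps 4 columns → grid now 8

remaining voxels: 8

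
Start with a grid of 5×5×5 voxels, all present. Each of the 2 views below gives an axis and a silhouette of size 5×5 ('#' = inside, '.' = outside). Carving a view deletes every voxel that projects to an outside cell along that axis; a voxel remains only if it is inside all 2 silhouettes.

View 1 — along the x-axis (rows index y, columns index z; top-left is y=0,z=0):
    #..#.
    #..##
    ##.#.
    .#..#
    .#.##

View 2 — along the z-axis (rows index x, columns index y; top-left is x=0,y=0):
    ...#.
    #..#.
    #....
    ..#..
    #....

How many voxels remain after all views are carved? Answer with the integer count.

|visual hull| = 13

start: 5×5×5 = 125 voxels
V1 x: intersect with YZ mask (13 set) -- 65 left
V2 z: intersect with XY mask (6 set) -- 13 left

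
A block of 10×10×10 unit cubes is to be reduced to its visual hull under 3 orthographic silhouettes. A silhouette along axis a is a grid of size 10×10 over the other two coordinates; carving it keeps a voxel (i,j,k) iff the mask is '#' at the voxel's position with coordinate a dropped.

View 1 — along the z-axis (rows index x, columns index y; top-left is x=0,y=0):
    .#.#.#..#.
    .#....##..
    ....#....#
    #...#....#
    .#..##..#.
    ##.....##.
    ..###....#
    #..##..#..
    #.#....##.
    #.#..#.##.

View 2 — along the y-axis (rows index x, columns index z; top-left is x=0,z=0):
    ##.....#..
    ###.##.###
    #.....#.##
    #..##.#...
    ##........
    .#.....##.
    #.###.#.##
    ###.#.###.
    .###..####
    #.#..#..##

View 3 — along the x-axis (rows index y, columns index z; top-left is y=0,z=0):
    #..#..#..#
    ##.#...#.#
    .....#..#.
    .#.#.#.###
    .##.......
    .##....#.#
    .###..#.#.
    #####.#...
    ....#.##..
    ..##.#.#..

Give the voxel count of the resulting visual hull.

start: 10×10×10 = 1000 voxels
[1] z-view keeps 37 columns → grid now 370
[2] y-view keeps 50 columns → grid now 185
[3] x-view keeps 41 columns → grid now 68

68 voxels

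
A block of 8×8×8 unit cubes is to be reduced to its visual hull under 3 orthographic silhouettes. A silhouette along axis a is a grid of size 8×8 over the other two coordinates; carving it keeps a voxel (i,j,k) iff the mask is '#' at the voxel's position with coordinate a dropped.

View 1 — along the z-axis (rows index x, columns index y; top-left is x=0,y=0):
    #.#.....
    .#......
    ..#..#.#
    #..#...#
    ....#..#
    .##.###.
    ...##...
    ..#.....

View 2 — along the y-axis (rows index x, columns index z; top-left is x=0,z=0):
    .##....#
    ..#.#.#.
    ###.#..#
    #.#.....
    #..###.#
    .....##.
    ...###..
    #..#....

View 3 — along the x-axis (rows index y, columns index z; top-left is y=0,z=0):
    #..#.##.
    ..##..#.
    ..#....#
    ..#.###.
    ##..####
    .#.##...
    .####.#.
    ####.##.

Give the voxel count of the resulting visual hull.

voxel count = 30

initial block: 8^3 = 512
carve view 1 (along z, XY-mask fill 19/64): 152 voxels remain
carve view 2 (along y, XZ-mask fill 25/64): 58 voxels remain
carve view 3 (along x, YZ-mask fill 33/64): 30 voxels remain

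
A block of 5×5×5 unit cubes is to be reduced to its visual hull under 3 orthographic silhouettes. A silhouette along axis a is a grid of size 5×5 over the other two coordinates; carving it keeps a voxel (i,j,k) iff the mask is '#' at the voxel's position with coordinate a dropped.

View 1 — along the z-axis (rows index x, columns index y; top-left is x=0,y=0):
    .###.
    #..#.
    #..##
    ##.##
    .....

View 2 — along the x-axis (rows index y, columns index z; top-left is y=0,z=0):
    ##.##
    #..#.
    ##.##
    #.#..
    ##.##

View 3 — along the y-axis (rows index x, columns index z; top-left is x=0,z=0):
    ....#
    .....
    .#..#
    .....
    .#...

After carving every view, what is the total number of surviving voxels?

|visual hull| = 5

initial block: 5^3 = 125
after view 1 [z-axis, 12 of 25 cells solid] → remaining = 60
after view 2 [x-axis, 16 of 25 cells solid] → remaining = 36
after view 3 [y-axis, 4 of 25 cells solid] → remaining = 5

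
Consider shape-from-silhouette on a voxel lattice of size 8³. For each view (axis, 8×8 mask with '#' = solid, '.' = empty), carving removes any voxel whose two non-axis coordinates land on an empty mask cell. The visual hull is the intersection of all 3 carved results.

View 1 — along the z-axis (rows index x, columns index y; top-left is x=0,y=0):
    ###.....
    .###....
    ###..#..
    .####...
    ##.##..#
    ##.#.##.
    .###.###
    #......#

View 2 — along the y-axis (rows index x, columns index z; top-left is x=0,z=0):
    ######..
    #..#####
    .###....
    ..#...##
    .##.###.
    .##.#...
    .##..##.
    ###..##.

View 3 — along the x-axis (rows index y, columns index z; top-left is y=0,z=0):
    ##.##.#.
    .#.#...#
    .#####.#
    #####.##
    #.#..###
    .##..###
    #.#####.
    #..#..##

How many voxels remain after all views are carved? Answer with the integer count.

remaining voxels: 82

initial block: 8^3 = 512
V1 z: intersect with XY mask (32 set) -- 256 left
V2 y: intersect with XZ mask (35 set) -- 134 left
V3 x: intersect with YZ mask (41 set) -- 82 left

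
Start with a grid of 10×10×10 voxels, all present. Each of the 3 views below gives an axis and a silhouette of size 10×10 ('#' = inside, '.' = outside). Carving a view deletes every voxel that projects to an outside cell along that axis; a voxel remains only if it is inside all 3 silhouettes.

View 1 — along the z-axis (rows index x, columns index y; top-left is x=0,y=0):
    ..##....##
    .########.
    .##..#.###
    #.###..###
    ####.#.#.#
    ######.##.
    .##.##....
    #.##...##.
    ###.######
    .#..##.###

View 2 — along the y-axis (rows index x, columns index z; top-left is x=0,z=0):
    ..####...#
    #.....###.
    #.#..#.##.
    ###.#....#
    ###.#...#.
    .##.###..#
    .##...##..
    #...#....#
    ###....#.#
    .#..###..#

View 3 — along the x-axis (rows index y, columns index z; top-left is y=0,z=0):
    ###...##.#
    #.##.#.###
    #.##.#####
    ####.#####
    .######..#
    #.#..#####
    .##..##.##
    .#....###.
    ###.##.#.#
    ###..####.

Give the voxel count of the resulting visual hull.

215 voxels

full grid |V| = 1000
carve view 1 (along z, XY-mask fill 64/100): 640 voxels remain
carve view 2 (along y, XZ-mask fill 47/100): 306 voxels remain
carve view 3 (along x, YZ-mask fill 68/100): 215 voxels remain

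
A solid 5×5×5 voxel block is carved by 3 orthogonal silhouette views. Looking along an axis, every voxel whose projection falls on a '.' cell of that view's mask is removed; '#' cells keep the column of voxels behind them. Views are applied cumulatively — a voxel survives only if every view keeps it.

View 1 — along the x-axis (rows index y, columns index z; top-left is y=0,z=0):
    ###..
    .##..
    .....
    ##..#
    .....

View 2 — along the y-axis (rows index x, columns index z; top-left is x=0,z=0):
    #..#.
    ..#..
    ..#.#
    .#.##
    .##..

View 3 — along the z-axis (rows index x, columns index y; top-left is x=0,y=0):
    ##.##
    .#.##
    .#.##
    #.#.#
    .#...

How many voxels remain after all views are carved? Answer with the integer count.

8 voxels

before carving: 125 voxels (5×5×5)
V1 x: intersect with YZ mask (8 set) -- 40 left
V2 y: intersect with XZ mask (10 set) -- 16 left
V3 z: intersect with XY mask (14 set) -- 8 left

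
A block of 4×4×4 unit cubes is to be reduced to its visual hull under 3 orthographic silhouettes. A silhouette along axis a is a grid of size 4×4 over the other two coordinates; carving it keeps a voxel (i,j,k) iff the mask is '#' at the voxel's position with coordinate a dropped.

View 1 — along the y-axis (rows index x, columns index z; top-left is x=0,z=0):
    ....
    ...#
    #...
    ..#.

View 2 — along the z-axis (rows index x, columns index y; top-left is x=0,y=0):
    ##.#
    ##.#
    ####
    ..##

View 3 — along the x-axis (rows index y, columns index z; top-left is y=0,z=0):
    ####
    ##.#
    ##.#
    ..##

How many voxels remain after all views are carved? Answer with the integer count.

full grid |V| = 64
V1 y: intersect with XZ mask (3 set) -- 12 left
V2 z: intersect with XY mask (12 set) -- 9 left
V3 x: intersect with YZ mask (12 set) -- 7 left

voxel count = 7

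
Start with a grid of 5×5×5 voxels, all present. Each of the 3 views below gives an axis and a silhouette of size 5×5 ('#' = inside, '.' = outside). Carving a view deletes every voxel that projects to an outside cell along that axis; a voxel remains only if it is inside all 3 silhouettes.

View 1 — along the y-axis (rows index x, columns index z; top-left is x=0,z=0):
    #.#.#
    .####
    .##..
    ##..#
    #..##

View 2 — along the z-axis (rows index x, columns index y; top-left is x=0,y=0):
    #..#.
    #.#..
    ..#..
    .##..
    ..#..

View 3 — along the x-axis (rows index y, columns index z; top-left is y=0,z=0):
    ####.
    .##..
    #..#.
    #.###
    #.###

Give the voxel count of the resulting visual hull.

13 voxels

before carving: 125 voxels (5×5×5)
step 1: project along y, AND mask (15/25) → |grid| = 75
step 2: project along z, AND mask (8/25) → |grid| = 25
step 3: project along x, AND mask (16/25) → |grid| = 13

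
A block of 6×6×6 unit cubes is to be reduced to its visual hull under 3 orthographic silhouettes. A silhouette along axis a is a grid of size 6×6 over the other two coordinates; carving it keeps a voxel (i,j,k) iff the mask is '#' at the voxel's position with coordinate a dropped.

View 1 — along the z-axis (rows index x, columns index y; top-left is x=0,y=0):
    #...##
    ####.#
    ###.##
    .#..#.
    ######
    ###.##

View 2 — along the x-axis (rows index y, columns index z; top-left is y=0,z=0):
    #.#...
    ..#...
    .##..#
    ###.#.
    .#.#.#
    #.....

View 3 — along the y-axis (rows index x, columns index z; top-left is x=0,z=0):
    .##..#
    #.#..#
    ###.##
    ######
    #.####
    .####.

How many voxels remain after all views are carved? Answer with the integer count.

before carving: 216 voxels (6×6×6)
[1] z-view keeps 26 columns → grid now 156
[2] x-view keeps 14 columns → grid now 55
[3] y-view keeps 26 columns → grid now 41

41 voxels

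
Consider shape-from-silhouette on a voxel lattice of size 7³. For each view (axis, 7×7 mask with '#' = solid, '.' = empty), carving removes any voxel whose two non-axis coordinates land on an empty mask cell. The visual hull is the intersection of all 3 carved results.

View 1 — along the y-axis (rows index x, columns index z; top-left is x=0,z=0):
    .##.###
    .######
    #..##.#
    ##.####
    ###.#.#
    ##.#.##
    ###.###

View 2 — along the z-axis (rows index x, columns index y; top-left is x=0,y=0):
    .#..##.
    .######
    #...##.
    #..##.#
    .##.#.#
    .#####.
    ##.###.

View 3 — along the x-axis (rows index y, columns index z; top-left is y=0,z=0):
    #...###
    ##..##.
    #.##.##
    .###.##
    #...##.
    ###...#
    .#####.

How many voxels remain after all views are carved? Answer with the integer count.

remaining voxels: 98

full grid |V| = 343
[1] y-view keeps 37 columns → grid now 259
[2] z-view keeps 30 columns → grid now 162
[3] x-view keeps 30 columns → grid now 98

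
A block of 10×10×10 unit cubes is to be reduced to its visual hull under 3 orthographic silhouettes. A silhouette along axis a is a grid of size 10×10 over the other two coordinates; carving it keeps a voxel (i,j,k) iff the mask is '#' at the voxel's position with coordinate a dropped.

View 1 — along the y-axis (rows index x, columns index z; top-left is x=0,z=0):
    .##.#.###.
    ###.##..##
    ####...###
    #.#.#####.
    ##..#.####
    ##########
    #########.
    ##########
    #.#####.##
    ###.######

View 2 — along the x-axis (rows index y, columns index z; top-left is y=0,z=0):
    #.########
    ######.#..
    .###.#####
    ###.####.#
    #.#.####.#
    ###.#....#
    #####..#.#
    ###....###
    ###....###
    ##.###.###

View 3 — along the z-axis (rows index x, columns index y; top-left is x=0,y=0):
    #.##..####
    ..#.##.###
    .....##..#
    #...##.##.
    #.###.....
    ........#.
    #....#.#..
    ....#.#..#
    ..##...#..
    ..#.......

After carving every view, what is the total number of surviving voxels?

192 voxels

full grid |V| = 1000
carve view 1 (along y, XZ-mask fill 80/100): 800 voxels remain
carve view 2 (along x, YZ-mask fill 71/100): 573 voxels remain
carve view 3 (along z, XY-mask fill 36/100): 192 voxels remain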